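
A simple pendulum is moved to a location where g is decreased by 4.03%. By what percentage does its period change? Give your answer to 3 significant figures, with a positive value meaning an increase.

2.08%

T ∝ 1/√g, so T'/T = 1/√(0.9597) = 1.021.
Percentage change in T = (1.021 − 1) × 100% = 2.08%.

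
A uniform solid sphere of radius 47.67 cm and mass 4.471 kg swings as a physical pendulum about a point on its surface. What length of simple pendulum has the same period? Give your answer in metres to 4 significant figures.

The equivalent simple-pendulum length is L_eq = I/(md), where I is about the pivot and d = 0.47670 m.
I_cm = (2/5)mR² = 0.40640 kg·m², so I = I_cm + md² = 0.40640 + 1.0160 = 1.4224 kg·m².
L_eq = 1.4224/(4.471 × 0.47670) = 0.6674 m.

0.6674 m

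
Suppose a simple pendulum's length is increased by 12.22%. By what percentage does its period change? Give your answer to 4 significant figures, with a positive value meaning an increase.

T ∝ √L, so T'/T = √(1.1222) = 1.0593.
Percentage change in T = (1.0593 − 1) × 100% = 5.934%.

5.934%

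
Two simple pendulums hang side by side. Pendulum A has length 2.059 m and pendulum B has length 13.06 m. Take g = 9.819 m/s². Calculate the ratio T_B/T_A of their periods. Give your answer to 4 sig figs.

T ∝ √L, so T_B/T_A = √(L_B/L_A) = √(13.06/2.059) = 2.519.

2.519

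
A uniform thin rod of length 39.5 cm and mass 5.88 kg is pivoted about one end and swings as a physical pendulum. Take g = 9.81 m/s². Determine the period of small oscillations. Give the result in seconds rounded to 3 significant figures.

For a physical pendulum T = 2π√(I/(mgd)), with d = 0.1975 m from pivot to centre of mass.
I_cm = mL²/12 = 5.88 × 0.395²/12 = 0.07645 kg·m²; I = I_cm + md² = 0.07645 + 5.88 × 0.1975² = 0.3058 kg·m².
T = 2π√(0.3058/(5.88 × 9.81 × 0.1975)) = 1.03 s.

1.03 s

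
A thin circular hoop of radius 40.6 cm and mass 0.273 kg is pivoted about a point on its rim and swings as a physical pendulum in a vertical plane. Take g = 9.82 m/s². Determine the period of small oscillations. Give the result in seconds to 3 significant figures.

1.81 s

I_cm = mr² = 0.04500 kg·m². The pivot is at distance d = 0.406 m from the centre of mass.
By the parallel-axis theorem, I = I_cm + md² = 0.04500 + 0.04500 = 0.09000 kg·m².
T = 2π√(I/(mgd)) = 2π√(0.09000/(0.273 × 9.82 × 0.406)) = 1.81 s.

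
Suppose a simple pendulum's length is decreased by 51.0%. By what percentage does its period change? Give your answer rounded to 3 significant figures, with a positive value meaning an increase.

-30.0%

T ∝ √L, so T'/T = √(0.4900) = 0.7000.
Percentage change in T = (0.7000 − 1) × 100% = -30.0%.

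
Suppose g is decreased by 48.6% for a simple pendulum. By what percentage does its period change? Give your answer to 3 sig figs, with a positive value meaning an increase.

39.5%

T ∝ 1/√g, so T'/T = 1/√(0.5140) = 1.395.
Percentage change in T = (1.395 − 1) × 100% = 39.5%.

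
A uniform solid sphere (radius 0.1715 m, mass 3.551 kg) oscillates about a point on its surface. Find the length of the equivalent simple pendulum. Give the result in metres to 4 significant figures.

0.2401 m

The equivalent simple-pendulum length is L_eq = I/(md), where I is about the pivot and d = 0.17150 m.
I_cm = (2/5)mR² = 0.041777 kg·m², so I = I_cm + md² = 0.041777 + 0.10444 = 0.14622 kg·m².
L_eq = 0.14622/(3.551 × 0.17150) = 0.2401 m.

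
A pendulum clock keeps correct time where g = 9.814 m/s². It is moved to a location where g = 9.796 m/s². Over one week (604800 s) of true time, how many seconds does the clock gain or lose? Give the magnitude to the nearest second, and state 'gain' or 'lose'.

lose 555 s

The clock's period scales as T ∝ 1/√g, so T'/T = √(9.814/9.796) = 1.00092.
In 604800 s of true time the clock registers 604800/1.00092 = 604245.1 s, so it loses 555 s.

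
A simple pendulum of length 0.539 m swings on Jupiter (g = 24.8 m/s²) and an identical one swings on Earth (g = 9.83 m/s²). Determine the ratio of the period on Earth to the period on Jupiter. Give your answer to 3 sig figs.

1.59

T ∝ 1/√g, so T₂/T₁ = √(g₁/g₂) = √(24.8/9.83) = 1.59.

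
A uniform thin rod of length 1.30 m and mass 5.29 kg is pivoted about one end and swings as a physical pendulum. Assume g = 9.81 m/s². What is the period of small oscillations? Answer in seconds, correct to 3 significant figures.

For a physical pendulum T = 2π√(I/(mgd)), with d = 0.6500 m from pivot to centre of mass.
I_cm = mL²/12 = 5.29 × 1.30²/12 = 0.7450 kg·m²; I = I_cm + md² = 0.7450 + 5.29 × 0.6500² = 2.980 kg·m².
T = 2π√(2.980/(5.29 × 9.81 × 0.6500)) = 1.87 s.

1.87 s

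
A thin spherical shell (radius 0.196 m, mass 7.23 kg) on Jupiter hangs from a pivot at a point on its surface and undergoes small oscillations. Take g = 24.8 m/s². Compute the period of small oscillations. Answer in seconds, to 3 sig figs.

0.721 s

I_cm = (2/3)mr² = 0.1852 kg·m². The pivot is at distance d = 0.196 m from the centre of mass.
By the parallel-axis theorem, I = I_cm + md² = 0.1852 + 0.2777 = 0.4629 kg·m².
T = 2π√(I/(mgd)) = 2π√(0.4629/(7.23 × 24.8 × 0.196)) = 0.721 s.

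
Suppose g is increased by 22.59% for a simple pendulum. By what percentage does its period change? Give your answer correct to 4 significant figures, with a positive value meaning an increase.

T ∝ 1/√g, so T'/T = 1/√(1.2259) = 0.90318.
Percentage change in T = (0.90318 − 1) × 100% = -9.682%.

-9.682%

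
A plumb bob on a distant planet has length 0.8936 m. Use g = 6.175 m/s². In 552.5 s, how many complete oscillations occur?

T = 2π√(L/g) = 2π√(0.8936/6.175) = 2.3902 s.
Number of complete oscillations = ⌊552.5/2.3902⌋ = ⌊231.15⌋ = 231.

231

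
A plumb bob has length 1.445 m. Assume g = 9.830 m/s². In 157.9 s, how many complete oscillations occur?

T = 2π√(L/g) = 2π√(1.445/9.830) = 2.4090 s.
Number of complete oscillations = ⌊157.9/2.4090⌋ = ⌊65.546⌋ = 65.

65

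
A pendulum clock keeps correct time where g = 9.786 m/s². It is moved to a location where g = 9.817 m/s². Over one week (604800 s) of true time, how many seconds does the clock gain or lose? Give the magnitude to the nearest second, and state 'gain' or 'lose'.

The clock's period scales as T ∝ 1/√g, so T'/T = √(9.786/9.817) = 0.998420.
In 604800 s of true time the clock registers 604800/0.998420 = 605757.2 s, so it gains 957 s.

gain 957 s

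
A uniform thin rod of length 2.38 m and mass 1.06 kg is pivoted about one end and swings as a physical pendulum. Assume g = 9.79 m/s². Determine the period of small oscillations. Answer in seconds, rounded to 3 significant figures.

2.53 s

For a physical pendulum T = 2π√(I/(mgd)), with d = 1.190 m from pivot to centre of mass.
I_cm = mL²/12 = 1.06 × 2.38²/12 = 0.5004 kg·m²; I = I_cm + md² = 0.5004 + 1.06 × 1.190² = 2.001 kg·m².
T = 2π√(2.001/(1.06 × 9.79 × 1.190)) = 2.53 s.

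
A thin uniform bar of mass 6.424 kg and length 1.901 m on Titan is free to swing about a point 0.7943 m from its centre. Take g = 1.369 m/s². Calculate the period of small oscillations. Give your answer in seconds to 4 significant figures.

5.817 s

For a physical pendulum T = 2π√(I/(mgd)), with d = 0.79430 m from pivot to centre of mass.
I_cm = mL²/12 = 6.424 × 1.901²/12 = 1.9346 kg·m²; I = I_cm + md² = 1.9346 + 6.424 × 0.79430² = 5.9876 kg·m².
T = 2π√(5.9876/(6.424 × 1.369 × 0.79430)) = 5.817 s.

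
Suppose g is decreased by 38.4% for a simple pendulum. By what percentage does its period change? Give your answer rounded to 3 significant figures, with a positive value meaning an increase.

27.4%

T ∝ 1/√g, so T'/T = 1/√(0.6160) = 1.274.
Percentage change in T = (1.274 − 1) × 100% = 27.4%.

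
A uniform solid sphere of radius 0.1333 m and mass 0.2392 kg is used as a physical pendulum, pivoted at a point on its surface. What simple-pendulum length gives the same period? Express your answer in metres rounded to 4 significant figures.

0.1866 m

The equivalent simple-pendulum length is L_eq = I/(md), where I is about the pivot and d = 0.13330 m.
I_cm = (2/5)mR² = 0.0017001 kg·m², so I = I_cm + md² = 0.0017001 + 0.0042503 = 0.0059504 kg·m².
L_eq = 0.0059504/(0.2392 × 0.13330) = 0.1866 m.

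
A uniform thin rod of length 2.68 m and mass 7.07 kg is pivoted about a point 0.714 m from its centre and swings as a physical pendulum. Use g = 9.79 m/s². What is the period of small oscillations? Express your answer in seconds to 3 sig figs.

2.50 s

For a physical pendulum T = 2π√(I/(mgd)), with d = 0.7140 m from pivot to centre of mass.
I_cm = mL²/12 = 7.07 × 2.68²/12 = 4.232 kg·m²; I = I_cm + md² = 4.232 + 7.07 × 0.7140² = 7.836 kg·m².
T = 2π√(7.836/(7.07 × 9.79 × 0.7140)) = 2.50 s.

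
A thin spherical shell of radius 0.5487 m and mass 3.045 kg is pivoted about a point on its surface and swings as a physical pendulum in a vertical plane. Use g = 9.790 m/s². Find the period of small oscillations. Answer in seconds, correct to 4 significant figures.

I_cm = (2/3)mr² = 0.61118 kg·m². The pivot is at distance d = 0.5487 m from the centre of mass.
By the parallel-axis theorem, I = I_cm + md² = 0.61118 + 0.91676 = 1.5279 kg·m².
T = 2π√(I/(mgd)) = 2π√(1.5279/(3.045 × 9.790 × 0.5487)) = 1.920 s.

1.920 s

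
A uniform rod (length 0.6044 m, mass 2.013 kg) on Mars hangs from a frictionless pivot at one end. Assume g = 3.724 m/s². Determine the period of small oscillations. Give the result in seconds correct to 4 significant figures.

For a physical pendulum T = 2π√(I/(mgd)), with d = 0.30220 m from pivot to centre of mass.
I_cm = mL²/12 = 2.013 × 0.6044²/12 = 0.061279 kg·m²; I = I_cm + md² = 0.061279 + 2.013 × 0.30220² = 0.24512 kg·m².
T = 2π√(0.24512/(2.013 × 3.724 × 0.30220)) = 2.067 s.

2.067 s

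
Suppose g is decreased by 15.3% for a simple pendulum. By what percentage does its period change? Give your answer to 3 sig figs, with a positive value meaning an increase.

8.66%

T ∝ 1/√g, so T'/T = 1/√(0.8470) = 1.087.
Percentage change in T = (1.087 − 1) × 100% = 8.66%.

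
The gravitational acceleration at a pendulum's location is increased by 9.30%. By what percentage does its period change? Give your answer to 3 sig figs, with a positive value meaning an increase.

T ∝ 1/√g, so T'/T = 1/√(1.093) = 0.9565.
Percentage change in T = (0.9565 − 1) × 100% = -4.35%.

-4.35%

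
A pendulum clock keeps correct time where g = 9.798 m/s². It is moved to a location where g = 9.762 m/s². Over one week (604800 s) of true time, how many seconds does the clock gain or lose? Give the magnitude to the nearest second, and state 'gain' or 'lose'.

lose 1112 s

The clock's period scales as T ∝ 1/√g, so T'/T = √(9.798/9.762) = 1.00184.
In 604800 s of true time the clock registers 604800/1.00184 = 603687.9 s, so it loses 1112 s.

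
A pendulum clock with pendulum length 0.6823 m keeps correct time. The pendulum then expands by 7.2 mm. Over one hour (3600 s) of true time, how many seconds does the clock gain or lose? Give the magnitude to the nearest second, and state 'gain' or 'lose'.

T ∝ √L, so T'/T = √(0.68950/0.6823) = 1.00526.
In 3600 s of true time the clock registers 3600/1.00526 = 3581.2 s, so it loses 19 s.

lose 19 s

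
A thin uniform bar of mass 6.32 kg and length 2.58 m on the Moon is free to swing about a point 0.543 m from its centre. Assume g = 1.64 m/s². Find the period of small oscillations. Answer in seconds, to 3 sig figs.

For a physical pendulum T = 2π√(I/(mgd)), with d = 0.5430 m from pivot to centre of mass.
I_cm = mL²/12 = 6.32 × 2.58²/12 = 3.506 kg·m²; I = I_cm + md² = 3.506 + 6.32 × 0.5430² = 5.369 kg·m².
T = 2π√(5.369/(6.32 × 1.64 × 0.5430)) = 6.14 s.

6.14 s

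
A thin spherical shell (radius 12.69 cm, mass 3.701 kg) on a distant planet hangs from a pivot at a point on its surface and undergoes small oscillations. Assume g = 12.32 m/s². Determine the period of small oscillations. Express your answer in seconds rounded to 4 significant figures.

0.8232 s

I_cm = (2/3)mr² = 0.039733 kg·m². The pivot is at distance d = 0.1269 m from the centre of mass.
By the parallel-axis theorem, I = I_cm + md² = 0.039733 + 0.059599 = 0.099332 kg·m².
T = 2π√(I/(mgd)) = 2π√(0.099332/(3.701 × 12.32 × 0.1269)) = 0.8232 s.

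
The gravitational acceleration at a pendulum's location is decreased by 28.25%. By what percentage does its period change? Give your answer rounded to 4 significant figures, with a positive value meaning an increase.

T ∝ 1/√g, so T'/T = 1/√(0.71750) = 1.1806.
Percentage change in T = (1.1806 − 1) × 100% = 18.06%.

18.06%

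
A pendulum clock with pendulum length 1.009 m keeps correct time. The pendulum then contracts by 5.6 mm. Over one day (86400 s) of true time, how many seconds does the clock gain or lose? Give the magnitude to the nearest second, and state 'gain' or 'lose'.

gain 241 s

T ∝ √L, so T'/T = √(1.00340/1.009) = 0.997221.
In 86400 s of true time the clock registers 86400/0.997221 = 86640.8 s, so it gains 241 s.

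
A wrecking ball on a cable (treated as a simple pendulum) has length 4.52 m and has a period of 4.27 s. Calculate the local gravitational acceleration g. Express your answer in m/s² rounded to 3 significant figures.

From T = 2π√(L/g), g = 4π²L/T² = 4π² × 4.52/4.270² = 9.79 m/s².

9.79 m/s²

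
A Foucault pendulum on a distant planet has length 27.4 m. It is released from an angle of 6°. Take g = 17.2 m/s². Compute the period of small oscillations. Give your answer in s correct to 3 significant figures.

7.93 s

T = 2π√(L/g) = 2π√(27.4/17.2) = 2π × 1.262 = 7.93 s.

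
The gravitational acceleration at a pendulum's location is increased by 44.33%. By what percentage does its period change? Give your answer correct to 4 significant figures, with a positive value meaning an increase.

T ∝ 1/√g, so T'/T = 1/√(1.4433) = 0.83238.
Percentage change in T = (0.83238 − 1) × 100% = -16.76%.

-16.76%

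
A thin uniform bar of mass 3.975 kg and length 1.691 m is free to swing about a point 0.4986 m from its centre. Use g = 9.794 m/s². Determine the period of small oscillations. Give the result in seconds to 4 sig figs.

For a physical pendulum T = 2π√(I/(mgd)), with d = 0.49860 m from pivot to centre of mass.
I_cm = mL²/12 = 3.975 × 1.691²/12 = 0.94720 kg·m²; I = I_cm + md² = 0.94720 + 3.975 × 0.49860² = 1.9354 kg·m².
T = 2π√(1.9354/(3.975 × 9.794 × 0.49860)) = 1.984 s.

1.984 s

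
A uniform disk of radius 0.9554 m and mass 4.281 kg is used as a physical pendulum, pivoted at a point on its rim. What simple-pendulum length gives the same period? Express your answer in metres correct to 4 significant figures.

1.433 m

The equivalent simple-pendulum length is L_eq = I/(md), where I is about the pivot and d = 0.95540 m.
I_cm = ½mR² = 1.9538 kg·m², so I = I_cm + md² = 1.9538 + 3.9077 = 5.8615 kg·m².
L_eq = 5.8615/(4.281 × 0.95540) = 1.433 m.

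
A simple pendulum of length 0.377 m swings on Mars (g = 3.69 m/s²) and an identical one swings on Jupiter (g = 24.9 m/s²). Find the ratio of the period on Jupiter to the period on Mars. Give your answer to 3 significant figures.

0.385

T ∝ 1/√g, so T₂/T₁ = √(g₁/g₂) = √(3.69/24.9) = 0.385.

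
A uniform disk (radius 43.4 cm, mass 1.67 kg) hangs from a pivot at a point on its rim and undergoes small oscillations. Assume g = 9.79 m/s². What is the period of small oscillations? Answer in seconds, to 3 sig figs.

I_cm = ½mr² = 0.1573 kg·m². The pivot is at distance d = 0.434 m from the centre of mass.
By the parallel-axis theorem, I = I_cm + md² = 0.1573 + 0.3146 = 0.4718 kg·m².
T = 2π√(I/(mgd)) = 2π√(0.4718/(1.67 × 9.79 × 0.434)) = 1.62 s.

1.62 s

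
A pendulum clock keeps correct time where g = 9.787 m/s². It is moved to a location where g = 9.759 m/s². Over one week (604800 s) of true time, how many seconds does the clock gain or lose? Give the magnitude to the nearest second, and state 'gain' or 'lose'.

lose 866 s

The clock's period scales as T ∝ 1/√g, so T'/T = √(9.787/9.759) = 1.00143.
In 604800 s of true time the clock registers 604800/1.00143 = 603934.2 s, so it loses 866 s.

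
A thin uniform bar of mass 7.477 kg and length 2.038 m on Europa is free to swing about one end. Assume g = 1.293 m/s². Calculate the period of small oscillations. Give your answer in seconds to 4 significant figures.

6.441 s

For a physical pendulum T = 2π√(I/(mgd)), with d = 1.0190 m from pivot to centre of mass.
I_cm = mL²/12 = 7.477 × 2.038²/12 = 2.5879 kg·m²; I = I_cm + md² = 2.5879 + 7.477 × 1.0190² = 10.352 kg·m².
T = 2π√(10.352/(7.477 × 1.293 × 1.0190)) = 6.441 s.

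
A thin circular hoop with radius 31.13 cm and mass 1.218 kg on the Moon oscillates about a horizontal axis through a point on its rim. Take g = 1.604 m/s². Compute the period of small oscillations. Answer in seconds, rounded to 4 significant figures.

3.915 s

I_cm = mr² = 0.11803 kg·m². The pivot is at distance d = 0.3113 m from the centre of mass.
By the parallel-axis theorem, I = I_cm + md² = 0.11803 + 0.11803 = 0.23607 kg·m².
T = 2π√(I/(mgd)) = 2π√(0.23607/(1.218 × 1.604 × 0.3113)) = 3.915 s.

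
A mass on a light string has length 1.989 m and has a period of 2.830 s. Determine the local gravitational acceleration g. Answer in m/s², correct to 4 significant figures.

From T = 2π√(L/g), g = 4π²L/T² = 4π² × 1.989/2.8300² = 9.804 m/s².

9.804 m/s²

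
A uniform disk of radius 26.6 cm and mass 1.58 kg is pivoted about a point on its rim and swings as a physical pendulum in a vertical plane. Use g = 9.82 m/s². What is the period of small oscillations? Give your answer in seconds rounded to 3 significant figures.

I_cm = ½mr² = 0.05590 kg·m². The pivot is at distance d = 0.266 m from the centre of mass.
By the parallel-axis theorem, I = I_cm + md² = 0.05590 + 0.1118 = 0.1677 kg·m².
T = 2π√(I/(mgd)) = 2π√(0.1677/(1.58 × 9.82 × 0.266)) = 1.27 s.

1.27 s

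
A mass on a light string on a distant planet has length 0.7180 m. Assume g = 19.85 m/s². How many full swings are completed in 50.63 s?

T = 2π√(L/g) = 2π√(0.7180/19.85) = 1.1950 s.
Number of complete oscillations = ⌊50.63/1.1950⌋ = ⌊42.369⌋ = 42.

42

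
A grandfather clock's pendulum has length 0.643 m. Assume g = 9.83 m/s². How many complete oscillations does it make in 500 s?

311

T = 2π√(L/g) = 2π√(0.643/9.83) = 1.607 s.
Number of complete oscillations = ⌊500/1.607⌋ = ⌊311.1⌋ = 311.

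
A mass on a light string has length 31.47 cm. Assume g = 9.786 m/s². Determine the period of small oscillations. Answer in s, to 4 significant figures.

T = 2π√(L/g) = 2π√(0.3147/9.786) = 2π × 0.17933 = 1.127 s.

1.127 s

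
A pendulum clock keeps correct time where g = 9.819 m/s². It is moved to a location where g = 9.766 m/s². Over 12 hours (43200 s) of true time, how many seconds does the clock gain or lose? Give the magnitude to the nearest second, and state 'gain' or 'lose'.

lose 117 s

The clock's period scales as T ∝ 1/√g, so T'/T = √(9.819/9.766) = 1.00271.
In 43200 s of true time the clock registers 43200/1.00271 = 43083.3 s, so it loses 117 s.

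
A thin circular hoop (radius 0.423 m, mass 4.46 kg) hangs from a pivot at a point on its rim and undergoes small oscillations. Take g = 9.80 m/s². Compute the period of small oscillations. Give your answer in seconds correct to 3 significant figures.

1.85 s

I_cm = mr² = 0.7980 kg·m². The pivot is at distance d = 0.423 m from the centre of mass.
By the parallel-axis theorem, I = I_cm + md² = 0.7980 + 0.7980 = 1.596 kg·m².
T = 2π√(I/(mgd)) = 2π√(1.596/(4.46 × 9.80 × 0.423)) = 1.85 s.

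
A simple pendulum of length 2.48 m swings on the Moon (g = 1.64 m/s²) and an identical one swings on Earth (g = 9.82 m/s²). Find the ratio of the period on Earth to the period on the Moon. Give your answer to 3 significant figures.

T ∝ 1/√g, so T₂/T₁ = √(g₁/g₂) = √(1.64/9.82) = 0.409.

0.409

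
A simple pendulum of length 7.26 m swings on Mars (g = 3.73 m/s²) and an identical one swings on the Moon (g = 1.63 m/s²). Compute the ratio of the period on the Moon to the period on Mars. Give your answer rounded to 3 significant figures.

1.51

T ∝ 1/√g, so T₂/T₁ = √(g₁/g₂) = √(3.73/1.63) = 1.51.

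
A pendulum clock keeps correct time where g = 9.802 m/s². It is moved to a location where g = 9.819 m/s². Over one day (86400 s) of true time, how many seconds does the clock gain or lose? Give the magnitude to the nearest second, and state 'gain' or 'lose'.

The clock's period scales as T ∝ 1/√g, so T'/T = √(9.802/9.819) = 0.999134.
In 86400 s of true time the clock registers 86400/0.999134 = 86474.9 s, so it gains 75 s.

gain 75 s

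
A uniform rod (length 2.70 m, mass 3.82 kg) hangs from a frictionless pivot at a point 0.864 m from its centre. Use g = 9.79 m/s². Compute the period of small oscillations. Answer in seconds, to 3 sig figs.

2.51 s

For a physical pendulum T = 2π√(I/(mgd)), with d = 0.8640 m from pivot to centre of mass.
I_cm = mL²/12 = 3.82 × 2.70²/12 = 2.321 kg·m²; I = I_cm + md² = 2.321 + 3.82 × 0.8640² = 5.172 kg·m².
T = 2π√(5.172/(3.82 × 9.79 × 0.8640)) = 2.51 s.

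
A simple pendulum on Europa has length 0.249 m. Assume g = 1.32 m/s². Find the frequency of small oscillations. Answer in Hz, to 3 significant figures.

0.366 Hz

T = 2π√(L/g) = 2π√(0.249/1.32) = 2.729 s, so f = 1/T = 0.366 Hz.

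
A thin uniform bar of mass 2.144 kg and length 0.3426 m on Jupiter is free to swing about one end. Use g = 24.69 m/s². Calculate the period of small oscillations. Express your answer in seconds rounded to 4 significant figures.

0.6043 s

For a physical pendulum T = 2π√(I/(mgd)), with d = 0.17130 m from pivot to centre of mass.
I_cm = mL²/12 = 2.144 × 0.3426²/12 = 0.020971 kg·m²; I = I_cm + md² = 0.020971 + 2.144 × 0.17130² = 0.083884 kg·m².
T = 2π√(0.083884/(2.144 × 24.69 × 0.17130)) = 0.6043 s.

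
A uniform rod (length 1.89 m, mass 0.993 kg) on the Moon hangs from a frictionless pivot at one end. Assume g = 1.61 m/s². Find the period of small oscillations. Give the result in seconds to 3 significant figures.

For a physical pendulum T = 2π√(I/(mgd)), with d = 0.9450 m from pivot to centre of mass.
I_cm = mL²/12 = 0.993 × 1.89²/12 = 0.2956 kg·m²; I = I_cm + md² = 0.2956 + 0.993 × 0.9450² = 1.182 kg·m².
T = 2π√(1.182/(0.993 × 1.61 × 0.9450)) = 5.56 s.

5.56 s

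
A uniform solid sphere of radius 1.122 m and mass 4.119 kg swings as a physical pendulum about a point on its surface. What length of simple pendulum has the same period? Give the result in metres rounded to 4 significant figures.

The equivalent simple-pendulum length is L_eq = I/(md), where I is about the pivot and d = 1.1220 m.
I_cm = (2/5)mR² = 2.0741 kg·m², so I = I_cm + md² = 2.0741 + 5.1853 = 7.2595 kg·m².
L_eq = 7.2595/(4.119 × 1.1220) = 1.571 m.

1.571 m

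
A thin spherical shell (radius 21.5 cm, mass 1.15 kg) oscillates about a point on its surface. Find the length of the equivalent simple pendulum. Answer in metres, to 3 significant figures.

0.358 m

The equivalent simple-pendulum length is L_eq = I/(md), where I is about the pivot and d = 0.2150 m.
I_cm = (2/3)mR² = 0.03544 kg·m², so I = I_cm + md² = 0.03544 + 0.05316 = 0.08860 kg·m².
L_eq = 0.08860/(1.15 × 0.2150) = 0.358 m.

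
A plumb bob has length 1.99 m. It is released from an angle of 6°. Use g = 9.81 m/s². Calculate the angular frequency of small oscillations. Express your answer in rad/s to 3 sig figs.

2.22 rad/s

ω = √(g/L) = √(9.81/1.99) = 2.22 rad/s.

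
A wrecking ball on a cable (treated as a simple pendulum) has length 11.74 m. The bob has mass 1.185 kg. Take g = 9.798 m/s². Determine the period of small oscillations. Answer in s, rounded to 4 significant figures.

6.878 s

T = 2π√(L/g) = 2π√(11.74/9.798) = 2π × 1.0946 = 6.878 s.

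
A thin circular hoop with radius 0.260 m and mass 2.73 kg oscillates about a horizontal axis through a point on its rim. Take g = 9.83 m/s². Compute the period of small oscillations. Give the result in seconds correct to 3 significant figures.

I_cm = mr² = 0.1845 kg·m². The pivot is at distance d = 0.260 m from the centre of mass.
By the parallel-axis theorem, I = I_cm + md² = 0.1845 + 0.1845 = 0.3691 kg·m².
T = 2π√(I/(mgd)) = 2π√(0.3691/(2.73 × 9.83 × 0.260)) = 1.45 s.

1.45 s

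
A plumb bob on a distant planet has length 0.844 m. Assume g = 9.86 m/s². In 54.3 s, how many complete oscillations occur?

29

T = 2π√(L/g) = 2π√(0.844/9.86) = 1.838 s.
Number of complete oscillations = ⌊54.3/1.838⌋ = ⌊29.54⌋ = 29.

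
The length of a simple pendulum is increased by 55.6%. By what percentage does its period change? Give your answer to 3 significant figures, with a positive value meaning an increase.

T ∝ √L, so T'/T = √(1.556) = 1.247.
Percentage change in T = (1.247 − 1) × 100% = 24.7%.

24.7%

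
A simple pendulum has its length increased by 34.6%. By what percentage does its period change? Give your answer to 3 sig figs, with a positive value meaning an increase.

T ∝ √L, so T'/T = √(1.346) = 1.160.
Percentage change in T = (1.160 − 1) × 100% = 16.0%.

16.0%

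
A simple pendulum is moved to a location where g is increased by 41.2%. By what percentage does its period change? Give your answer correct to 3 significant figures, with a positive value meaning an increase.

-15.8%

T ∝ 1/√g, so T'/T = 1/√(1.412) = 0.8416.
Percentage change in T = (0.8416 − 1) × 100% = -15.8%.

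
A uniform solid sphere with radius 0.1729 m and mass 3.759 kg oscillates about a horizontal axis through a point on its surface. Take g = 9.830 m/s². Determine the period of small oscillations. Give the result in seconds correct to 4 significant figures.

0.9860 s

I_cm = (2/5)mr² = 0.044949 kg·m². The pivot is at distance d = 0.1729 m from the centre of mass.
By the parallel-axis theorem, I = I_cm + md² = 0.044949 + 0.11237 = 0.15732 kg·m².
T = 2π√(I/(mgd)) = 2π√(0.15732/(3.759 × 9.830 × 0.1729)) = 0.9860 s.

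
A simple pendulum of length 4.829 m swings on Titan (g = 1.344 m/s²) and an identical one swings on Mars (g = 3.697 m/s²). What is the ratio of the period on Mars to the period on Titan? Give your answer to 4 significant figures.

0.6029

T ∝ 1/√g, so T₂/T₁ = √(g₁/g₂) = √(1.344/3.697) = 0.6029.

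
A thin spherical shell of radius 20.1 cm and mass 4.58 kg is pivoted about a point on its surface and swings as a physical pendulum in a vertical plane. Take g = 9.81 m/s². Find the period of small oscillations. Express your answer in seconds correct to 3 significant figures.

1.16 s

I_cm = (2/3)mr² = 0.1234 kg·m². The pivot is at distance d = 0.201 m from the centre of mass.
By the parallel-axis theorem, I = I_cm + md² = 0.1234 + 0.1850 = 0.3084 kg·m².
T = 2π√(I/(mgd)) = 2π√(0.3084/(4.58 × 9.81 × 0.201)) = 1.16 s.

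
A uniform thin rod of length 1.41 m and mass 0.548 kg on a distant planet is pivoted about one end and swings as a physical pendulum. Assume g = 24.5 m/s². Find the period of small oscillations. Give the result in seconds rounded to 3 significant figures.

For a physical pendulum T = 2π√(I/(mgd)), with d = 0.7050 m from pivot to centre of mass.
I_cm = mL²/12 = 0.548 × 1.41²/12 = 0.09079 kg·m²; I = I_cm + md² = 0.09079 + 0.548 × 0.7050² = 0.3632 kg·m².
T = 2π√(0.3632/(0.548 × 24.5 × 0.7050)) = 1.23 s.

1.23 s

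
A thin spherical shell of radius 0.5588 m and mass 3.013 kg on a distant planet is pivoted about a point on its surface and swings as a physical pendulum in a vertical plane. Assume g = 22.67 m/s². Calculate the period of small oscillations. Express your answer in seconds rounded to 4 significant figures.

1.274 s

I_cm = (2/3)mr² = 0.62722 kg·m². The pivot is at distance d = 0.5588 m from the centre of mass.
By the parallel-axis theorem, I = I_cm + md² = 0.62722 + 0.94083 = 1.5681 kg·m².
T = 2π√(I/(mgd)) = 2π√(1.5681/(3.013 × 22.67 × 0.5588)) = 1.274 s.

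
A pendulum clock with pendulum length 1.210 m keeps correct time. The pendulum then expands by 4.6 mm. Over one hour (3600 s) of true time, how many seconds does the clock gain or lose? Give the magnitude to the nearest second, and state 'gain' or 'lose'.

T ∝ √L, so T'/T = √(1.21460/1.210) = 1.00190.
In 3600 s of true time the clock registers 3600/1.00190 = 3593.2 s, so it loses 7 s.

lose 7 s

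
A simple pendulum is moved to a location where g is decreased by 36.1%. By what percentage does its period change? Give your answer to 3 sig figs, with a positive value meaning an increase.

25.1%

T ∝ 1/√g, so T'/T = 1/√(0.6390) = 1.251.
Percentage change in T = (1.251 − 1) × 100% = 25.1%.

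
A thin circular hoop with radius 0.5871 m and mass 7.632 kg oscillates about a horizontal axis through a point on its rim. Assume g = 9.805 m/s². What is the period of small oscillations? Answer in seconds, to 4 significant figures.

2.174 s

I_cm = mr² = 2.6306 kg·m². The pivot is at distance d = 0.5871 m from the centre of mass.
By the parallel-axis theorem, I = I_cm + md² = 2.6306 + 2.6306 = 5.2613 kg·m².
T = 2π√(I/(mgd)) = 2π√(5.2613/(7.632 × 9.805 × 0.5871)) = 2.174 s.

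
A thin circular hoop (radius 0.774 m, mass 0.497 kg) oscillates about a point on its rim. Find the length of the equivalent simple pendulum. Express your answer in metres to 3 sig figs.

1.55 m

The equivalent simple-pendulum length is L_eq = I/(md), where I is about the pivot and d = 0.7740 m.
I_cm = mR² = 0.2977 kg·m², so I = I_cm + md² = 0.2977 + 0.2977 = 0.5955 kg·m².
L_eq = 0.5955/(0.497 × 0.7740) = 1.55 m.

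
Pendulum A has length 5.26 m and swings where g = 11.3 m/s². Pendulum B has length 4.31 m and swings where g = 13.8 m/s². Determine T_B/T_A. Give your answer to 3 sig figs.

T = 2π√(L/g), so T_B/T_A = √((L_B/g_B)/(L_A/g_A)) = √((4.31/13.8)/(5.26/11.3)) = 0.819.

0.819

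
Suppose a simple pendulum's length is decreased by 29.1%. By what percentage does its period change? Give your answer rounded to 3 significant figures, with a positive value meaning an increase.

T ∝ √L, so T'/T = √(0.7090) = 0.8420.
Percentage change in T = (0.8420 − 1) × 100% = -15.8%.

-15.8%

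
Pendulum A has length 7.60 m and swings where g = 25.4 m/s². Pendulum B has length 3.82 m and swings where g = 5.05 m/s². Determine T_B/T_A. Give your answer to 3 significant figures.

T = 2π√(L/g), so T_B/T_A = √((L_B/g_B)/(L_A/g_A)) = √((3.82/5.05)/(7.60/25.4)) = 1.59.

1.59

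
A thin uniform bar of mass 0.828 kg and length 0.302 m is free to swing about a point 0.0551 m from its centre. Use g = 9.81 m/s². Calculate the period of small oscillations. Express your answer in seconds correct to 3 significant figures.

0.881 s

For a physical pendulum T = 2π√(I/(mgd)), with d = 0.05510 m from pivot to centre of mass.
I_cm = mL²/12 = 0.828 × 0.302²/12 = 0.006293 kg·m²; I = I_cm + md² = 0.006293 + 0.828 × 0.05510² = 0.008807 kg·m².
T = 2π√(0.008807/(0.828 × 9.81 × 0.05510)) = 0.881 s.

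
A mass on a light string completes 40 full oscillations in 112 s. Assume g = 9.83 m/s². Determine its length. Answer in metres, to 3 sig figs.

1.95 m

T = 112/40 = 2.800 s.
From T = 2π√(L/g), L = gT²/(4π²) = 9.83 × 2.800²/(4π²) = 1.95 m.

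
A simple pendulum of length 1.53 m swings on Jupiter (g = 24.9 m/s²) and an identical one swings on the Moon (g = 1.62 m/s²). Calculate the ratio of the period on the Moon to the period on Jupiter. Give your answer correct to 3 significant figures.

3.92

T ∝ 1/√g, so T₂/T₁ = √(g₁/g₂) = √(24.9/1.62) = 3.92.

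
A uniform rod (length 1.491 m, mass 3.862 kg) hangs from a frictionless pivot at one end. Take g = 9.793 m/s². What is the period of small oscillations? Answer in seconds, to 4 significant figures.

For a physical pendulum T = 2π√(I/(mgd)), with d = 0.74550 m from pivot to centre of mass.
I_cm = mL²/12 = 3.862 × 1.491²/12 = 0.71546 kg·m²; I = I_cm + md² = 0.71546 + 3.862 × 0.74550² = 2.8618 kg·m².
T = 2π√(2.8618/(3.862 × 9.793 × 0.74550)) = 2.002 s.

2.002 s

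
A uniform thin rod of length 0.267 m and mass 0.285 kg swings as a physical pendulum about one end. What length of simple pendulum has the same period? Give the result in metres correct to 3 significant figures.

The equivalent simple-pendulum length is L_eq = I/(md), where I is about the pivot and d = 0.1335 m.
I_cm = (1/12)mL² = 0.001693 kg·m², so I = I_cm + md² = 0.001693 + 0.005079 = 0.006772 kg·m².
L_eq = 0.006772/(0.285 × 0.1335) = 0.178 m.

0.178 m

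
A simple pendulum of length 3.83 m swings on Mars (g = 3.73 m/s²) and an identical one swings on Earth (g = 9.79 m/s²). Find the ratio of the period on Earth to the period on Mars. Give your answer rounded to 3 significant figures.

0.617

T ∝ 1/√g, so T₂/T₁ = √(g₁/g₂) = √(3.73/9.79) = 0.617.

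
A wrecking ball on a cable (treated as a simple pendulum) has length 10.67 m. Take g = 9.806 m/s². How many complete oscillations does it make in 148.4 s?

22

T = 2π√(L/g) = 2π√(10.67/9.806) = 6.5541 s.
Number of complete oscillations = ⌊148.4/6.5541⌋ = ⌊22.642⌋ = 22.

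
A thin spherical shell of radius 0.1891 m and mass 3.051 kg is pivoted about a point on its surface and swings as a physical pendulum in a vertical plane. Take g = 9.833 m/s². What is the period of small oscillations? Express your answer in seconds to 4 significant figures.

1.125 s

I_cm = (2/3)mr² = 0.072733 kg·m². The pivot is at distance d = 0.1891 m from the centre of mass.
By the parallel-axis theorem, I = I_cm + md² = 0.072733 + 0.10910 = 0.18183 kg·m².
T = 2π√(I/(mgd)) = 2π√(0.18183/(3.051 × 9.833 × 0.1891)) = 1.125 s.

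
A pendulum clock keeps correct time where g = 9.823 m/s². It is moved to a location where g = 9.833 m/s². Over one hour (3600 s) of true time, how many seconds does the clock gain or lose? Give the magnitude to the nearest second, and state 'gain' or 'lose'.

gain 2 s

The clock's period scales as T ∝ 1/√g, so T'/T = √(9.823/9.833) = 0.999491.
In 3600 s of true time the clock registers 3600/0.999491 = 3601.8 s, so it gains 2 s.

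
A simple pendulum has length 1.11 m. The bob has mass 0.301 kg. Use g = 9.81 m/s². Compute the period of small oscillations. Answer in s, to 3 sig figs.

2.11 s

T = 2π√(L/g) = 2π√(1.11/9.81) = 2π × 0.3364 = 2.11 s.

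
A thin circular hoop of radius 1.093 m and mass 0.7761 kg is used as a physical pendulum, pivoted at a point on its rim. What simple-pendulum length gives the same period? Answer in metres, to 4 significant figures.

2.186 m

The equivalent simple-pendulum length is L_eq = I/(md), where I is about the pivot and d = 1.0930 m.
I_cm = mR² = 0.92717 kg·m², so I = I_cm + md² = 0.92717 + 0.92717 = 1.8543 kg·m².
L_eq = 1.8543/(0.7761 × 1.0930) = 2.186 m.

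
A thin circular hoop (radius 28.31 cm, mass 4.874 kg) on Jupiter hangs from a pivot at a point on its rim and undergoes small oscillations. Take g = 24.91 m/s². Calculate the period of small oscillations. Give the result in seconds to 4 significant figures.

I_cm = mr² = 0.39063 kg·m². The pivot is at distance d = 0.2831 m from the centre of mass.
By the parallel-axis theorem, I = I_cm + md² = 0.39063 + 0.39063 = 0.78126 kg·m².
T = 2π√(I/(mgd)) = 2π√(0.78126/(4.874 × 24.91 × 0.2831)) = 0.9473 s.

0.9473 s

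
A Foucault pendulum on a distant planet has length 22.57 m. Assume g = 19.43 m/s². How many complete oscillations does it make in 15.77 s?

T = 2π√(L/g) = 2π√(22.57/19.43) = 6.7719 s.
Number of complete oscillations = ⌊15.77/6.7719⌋ = ⌊2.3287⌋ = 2.

2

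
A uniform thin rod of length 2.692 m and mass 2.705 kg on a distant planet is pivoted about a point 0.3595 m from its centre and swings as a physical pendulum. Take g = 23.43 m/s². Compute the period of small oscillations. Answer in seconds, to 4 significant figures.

1.854 s

For a physical pendulum T = 2π√(I/(mgd)), with d = 0.35950 m from pivot to centre of mass.
I_cm = mL²/12 = 2.705 × 2.692²/12 = 1.6336 kg·m²; I = I_cm + md² = 1.6336 + 2.705 × 0.35950² = 1.9832 kg·m².
T = 2π√(1.9832/(2.705 × 23.43 × 0.35950)) = 1.854 s.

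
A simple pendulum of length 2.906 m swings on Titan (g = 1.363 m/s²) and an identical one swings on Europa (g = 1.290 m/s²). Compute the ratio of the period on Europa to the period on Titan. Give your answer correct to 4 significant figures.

1.028

T ∝ 1/√g, so T₂/T₁ = √(g₁/g₂) = √(1.363/1.290) = 1.028.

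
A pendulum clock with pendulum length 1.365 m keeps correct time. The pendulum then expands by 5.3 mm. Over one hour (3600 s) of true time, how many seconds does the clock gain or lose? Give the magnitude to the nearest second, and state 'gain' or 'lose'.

lose 7 s

T ∝ √L, so T'/T = √(1.37030/1.365) = 1.00194.
In 3600 s of true time the clock registers 3600/1.00194 = 3593.0 s, so it loses 7 s.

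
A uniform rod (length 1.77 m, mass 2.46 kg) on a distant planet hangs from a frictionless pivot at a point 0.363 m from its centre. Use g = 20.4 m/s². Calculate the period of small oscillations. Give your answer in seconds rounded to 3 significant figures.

For a physical pendulum T = 2π√(I/(mgd)), with d = 0.3630 m from pivot to centre of mass.
I_cm = mL²/12 = 2.46 × 1.77²/12 = 0.6422 kg·m²; I = I_cm + md² = 0.6422 + 2.46 × 0.3630² = 0.9664 kg·m².
T = 2π√(0.9664/(2.46 × 20.4 × 0.3630)) = 1.45 s.

1.45 s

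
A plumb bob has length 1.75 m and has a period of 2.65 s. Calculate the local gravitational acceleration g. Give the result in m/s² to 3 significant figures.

From T = 2π√(L/g), g = 4π²L/T² = 4π² × 1.75/2.650² = 9.84 m/s².

9.84 m/s²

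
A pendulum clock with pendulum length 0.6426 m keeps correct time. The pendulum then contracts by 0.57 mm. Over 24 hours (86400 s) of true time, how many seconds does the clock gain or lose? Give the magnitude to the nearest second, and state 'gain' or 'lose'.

T ∝ √L, so T'/T = √(0.64203/0.6426) = 0.999556.
In 86400 s of true time the clock registers 86400/0.999556 = 86438.3 s, so it gains 38 s.

gain 38 s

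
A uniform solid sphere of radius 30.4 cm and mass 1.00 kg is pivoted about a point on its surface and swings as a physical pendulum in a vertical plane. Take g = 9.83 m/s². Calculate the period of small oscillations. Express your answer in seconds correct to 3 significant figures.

I_cm = (2/5)mr² = 0.03697 kg·m². The pivot is at distance d = 0.304 m from the centre of mass.
By the parallel-axis theorem, I = I_cm + md² = 0.03697 + 0.09242 = 0.1294 kg·m².
T = 2π√(I/(mgd)) = 2π√(0.1294/(1.00 × 9.83 × 0.304)) = 1.31 s.

1.31 s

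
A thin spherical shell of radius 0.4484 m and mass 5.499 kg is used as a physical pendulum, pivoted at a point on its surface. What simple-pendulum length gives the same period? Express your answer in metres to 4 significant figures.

The equivalent simple-pendulum length is L_eq = I/(md), where I is about the pivot and d = 0.44840 m.
I_cm = (2/3)mR² = 0.73710 kg·m², so I = I_cm + md² = 0.73710 + 1.1056 = 1.8427 kg·m².
L_eq = 1.8427/(5.499 × 0.44840) = 0.7473 m.

0.7473 m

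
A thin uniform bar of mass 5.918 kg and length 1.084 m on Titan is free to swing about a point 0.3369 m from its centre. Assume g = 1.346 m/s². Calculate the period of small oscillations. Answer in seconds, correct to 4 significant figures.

4.290 s

For a physical pendulum T = 2π√(I/(mgd)), with d = 0.33690 m from pivot to centre of mass.
I_cm = mL²/12 = 5.918 × 1.084²/12 = 0.57950 kg·m²; I = I_cm + md² = 0.57950 + 5.918 × 0.33690² = 1.2512 kg·m².
T = 2π√(1.2512/(5.918 × 1.346 × 0.33690)) = 4.290 s.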